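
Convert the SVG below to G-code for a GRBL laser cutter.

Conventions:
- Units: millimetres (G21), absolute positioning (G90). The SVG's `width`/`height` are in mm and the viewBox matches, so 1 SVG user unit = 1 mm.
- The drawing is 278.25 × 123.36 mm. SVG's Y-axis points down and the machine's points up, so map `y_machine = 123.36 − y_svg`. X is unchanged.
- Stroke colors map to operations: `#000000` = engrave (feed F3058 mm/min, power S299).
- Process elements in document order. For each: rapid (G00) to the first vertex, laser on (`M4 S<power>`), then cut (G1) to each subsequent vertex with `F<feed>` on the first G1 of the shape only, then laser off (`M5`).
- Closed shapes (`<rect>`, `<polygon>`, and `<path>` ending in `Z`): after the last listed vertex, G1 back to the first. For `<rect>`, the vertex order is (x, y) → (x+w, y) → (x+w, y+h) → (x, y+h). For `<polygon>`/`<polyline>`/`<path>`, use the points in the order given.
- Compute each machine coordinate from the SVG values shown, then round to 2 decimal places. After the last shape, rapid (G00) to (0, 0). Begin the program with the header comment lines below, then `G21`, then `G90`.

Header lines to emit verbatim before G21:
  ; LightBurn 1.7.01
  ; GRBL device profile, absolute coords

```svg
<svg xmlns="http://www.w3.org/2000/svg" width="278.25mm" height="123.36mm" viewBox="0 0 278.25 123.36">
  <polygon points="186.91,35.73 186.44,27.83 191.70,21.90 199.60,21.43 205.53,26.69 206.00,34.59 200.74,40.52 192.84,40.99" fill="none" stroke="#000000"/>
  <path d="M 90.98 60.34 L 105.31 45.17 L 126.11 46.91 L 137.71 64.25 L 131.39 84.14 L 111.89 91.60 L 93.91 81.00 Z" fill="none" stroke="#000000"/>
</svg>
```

; LightBurn 1.7.01
; GRBL device profile, absolute coords
G21
G90
G00 X186.91 Y87.63
M4 S299
G1 X186.44 Y95.53 F3058
G1 X191.70 Y101.46
G1 X199.60 Y101.93
G1 X205.53 Y96.67
G1 X206.00 Y88.77
G1 X200.74 Y82.84
G1 X192.84 Y82.37
G1 X186.91 Y87.63
M5
G00 X90.98 Y63.02
M4 S299
G1 X105.31 Y78.19 F3058
G1 X126.11 Y76.45
G1 X137.71 Y59.11
G1 X131.39 Y39.22
G1 X111.89 Y31.76
G1 X93.91 Y42.36
G1 X90.98 Y63.02
M5
G00 X0.00 Y0.00

1 u = 1 mm; y_m = 123.36 − y.

[1] `<polygon>` regular polygon, #000000→engrave S299 F3058: (186.91,87.63) → (186.44,95.53) → (191.70,101.46) → (199.60,101.93) → (205.53,96.67) → (206.00,88.77) → (200.74,82.84) → (192.84,82.37) → (186.91,87.63) (closed)

[2] `<path>` regular polygon, #000000→engrave S299 F3058: (90.98,63.02) → (105.31,78.19) → (126.11,76.45) → (137.71,59.11) → (131.39,39.22) → (111.89,31.76) → (93.91,42.36) → (90.98,63.02) (closed)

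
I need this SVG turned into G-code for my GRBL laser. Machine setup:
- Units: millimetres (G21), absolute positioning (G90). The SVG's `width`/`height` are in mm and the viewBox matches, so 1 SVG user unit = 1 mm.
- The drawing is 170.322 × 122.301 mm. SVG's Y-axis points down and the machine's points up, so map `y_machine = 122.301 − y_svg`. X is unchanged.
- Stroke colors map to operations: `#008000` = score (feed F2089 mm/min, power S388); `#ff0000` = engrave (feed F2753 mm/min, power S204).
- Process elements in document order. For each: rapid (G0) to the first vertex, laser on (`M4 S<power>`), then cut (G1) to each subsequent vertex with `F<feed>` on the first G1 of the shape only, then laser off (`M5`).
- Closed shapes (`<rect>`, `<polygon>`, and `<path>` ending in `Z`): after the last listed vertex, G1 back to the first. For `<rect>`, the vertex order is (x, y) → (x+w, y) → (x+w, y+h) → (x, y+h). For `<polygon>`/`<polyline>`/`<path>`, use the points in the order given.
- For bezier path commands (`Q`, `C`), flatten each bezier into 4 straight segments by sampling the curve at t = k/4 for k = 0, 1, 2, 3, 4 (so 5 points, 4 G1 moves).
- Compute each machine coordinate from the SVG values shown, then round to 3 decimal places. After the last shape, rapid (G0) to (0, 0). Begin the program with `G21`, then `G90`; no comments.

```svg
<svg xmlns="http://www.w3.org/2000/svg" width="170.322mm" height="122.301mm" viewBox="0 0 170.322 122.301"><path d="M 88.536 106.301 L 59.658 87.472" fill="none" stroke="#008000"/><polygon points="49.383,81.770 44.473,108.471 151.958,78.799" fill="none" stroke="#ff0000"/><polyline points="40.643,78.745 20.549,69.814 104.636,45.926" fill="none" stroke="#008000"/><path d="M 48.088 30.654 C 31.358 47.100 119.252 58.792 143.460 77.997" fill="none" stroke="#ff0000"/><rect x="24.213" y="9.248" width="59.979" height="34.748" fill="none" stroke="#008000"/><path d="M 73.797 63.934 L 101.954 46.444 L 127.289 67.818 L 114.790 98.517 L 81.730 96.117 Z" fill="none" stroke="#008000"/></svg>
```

G21
G90
G0 X88.536 Y16.000
M4 S388
G1 X59.658 Y34.829 F2089
M5
G0 X49.383 Y40.531
M4 S204
G1 X44.473 Y13.830 F2753
G1 X151.958 Y43.502
G1 X49.383 Y40.531
M5
G0 X40.643 Y43.556
M4 S388
G1 X20.549 Y52.487 F2089
G1 X104.636 Y76.375
M5
G0 X48.088 Y91.647
M4 S204
G1 X52.528 Y80.012 F2753
G1 X80.422 Y69.010
G1 X115.993 Y57.491
G1 X143.460 Y44.304
M5
G0 X24.213 Y113.053
M4 S388
G1 X84.192 Y113.053 F2089
G1 X84.192 Y78.305
G1 X24.213 Y78.305
G1 X24.213 Y113.053
M5
G0 X73.797 Y58.367
M4 S388
G1 X101.954 Y75.857 F2089
G1 X127.289 Y54.483
G1 X114.790 Y23.784
G1 X81.730 Y26.184
G1 X73.797 Y58.367
M5
G0 X0.000 Y0.000

viewBox `0 0 170.322 122.301` with mm width/height → 1 unit = 1 mm. Flip: y_m = 122.301 − y_svg.

**Shape 1** — `<path>` line segment, stroke `#008000` → score (S388, F2089). Machine vertices: (88.536,16.000) → (59.658,34.829). Open path.

**Shape 2** — `<polygon>` closed polygon, stroke `#ff0000` → engrave (S204, F2753). Machine vertices: (49.383,40.531) → (44.473,13.830) → (151.958,43.502) → (49.383,40.531). Closed: final G1 returns to the first vertex.

**Shape 3** — `<polyline>` open polyline, stroke `#008000` → score (S388, F2089). Machine vertices: (40.643,43.556) → (20.549,52.487) → (104.636,76.375). Open path.

**Shape 4** — `<path>` cubic bezier, stroke `#ff0000` → engrave (S204, F2753). Control points (SVG): P0=(48.088,30.654), P1=(31.358,47.100), P2=(119.252,58.792), P3=(143.460,77.997); sampled at t=k/4. Machine vertices: (48.088,91.647) → (52.528,80.012) → (80.422,69.010) → (115.993,57.491) → (143.460,44.304). Open path.

**Shape 5** — `<rect>` rectangle, stroke `#008000` → score (S388, F2089). Machine vertices: (24.213,113.053) → (84.192,113.053) → (84.192,78.305) → (24.213,78.305) → (24.213,113.053). Closed: final G1 returns to the first vertex.

**Shape 6** — `<path>` regular polygon, stroke `#008000` → score (S388, F2089). Machine vertices: (73.797,58.367) → (101.954,75.857) → (127.289,54.483) → (114.790,23.784) → (81.730,26.184) → (73.797,58.367). Closed: final G1 returns to the first vertex.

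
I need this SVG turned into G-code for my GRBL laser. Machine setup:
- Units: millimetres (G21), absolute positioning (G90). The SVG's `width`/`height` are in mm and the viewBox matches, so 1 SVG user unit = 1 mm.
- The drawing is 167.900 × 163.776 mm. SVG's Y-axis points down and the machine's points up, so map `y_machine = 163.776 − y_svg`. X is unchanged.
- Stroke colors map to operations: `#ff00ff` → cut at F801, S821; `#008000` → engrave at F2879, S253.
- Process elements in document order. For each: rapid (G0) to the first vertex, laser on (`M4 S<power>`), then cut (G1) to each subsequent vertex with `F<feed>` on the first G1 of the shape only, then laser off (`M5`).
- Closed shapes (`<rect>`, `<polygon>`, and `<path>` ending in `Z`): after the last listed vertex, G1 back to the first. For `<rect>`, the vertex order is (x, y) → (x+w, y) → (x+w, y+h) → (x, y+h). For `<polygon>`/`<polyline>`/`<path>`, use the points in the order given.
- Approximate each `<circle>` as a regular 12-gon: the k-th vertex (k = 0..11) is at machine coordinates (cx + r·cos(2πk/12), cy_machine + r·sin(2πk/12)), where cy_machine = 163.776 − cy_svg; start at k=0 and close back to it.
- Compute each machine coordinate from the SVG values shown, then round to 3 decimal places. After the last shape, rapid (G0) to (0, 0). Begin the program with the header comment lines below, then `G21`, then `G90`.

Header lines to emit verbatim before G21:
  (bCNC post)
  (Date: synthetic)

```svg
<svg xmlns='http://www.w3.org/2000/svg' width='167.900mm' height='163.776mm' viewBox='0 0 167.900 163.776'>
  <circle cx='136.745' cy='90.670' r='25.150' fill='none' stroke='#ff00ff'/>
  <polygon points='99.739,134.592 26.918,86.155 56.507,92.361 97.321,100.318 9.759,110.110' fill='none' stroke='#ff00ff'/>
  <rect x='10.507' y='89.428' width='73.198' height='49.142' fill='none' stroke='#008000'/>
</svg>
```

Since the viewBox matches the mm dimensions, user units are millimetres directly. The only transform is the Y-flip y_m = 163.776 − y_svg.

Shape 1 is a circle drawn with `<circle>`. Its stroke #ff00ff means cut at S821, F801. After flipping Y the toolpath is (161.895,73.106) → (158.526,85.681) → (149.320,94.887) → (136.745,98.256) → (124.170,94.887) → (114.964,85.681) → (111.595,73.106) → (114.964,60.531) → (124.170,51.325) → (136.745,47.956) → (149.320,51.325) → (158.526,60.531) → (161.895,73.106), returning to the start.

Shape 2 is a closed polygon drawn with `<polygon>`. Its stroke #ff00ff means cut at S821, F801. After flipping Y the toolpath is (99.739,29.184) → (26.918,77.621) → (56.507,71.415) → (97.321,63.458) → (9.759,53.666) → (99.739,29.184), returning to the start.

Shape 3 is a rectangle drawn with `<rect>`. Its stroke #008000 means engrave at S253, F2879. After flipping Y the toolpath is (10.507,74.348) → (83.705,74.348) → (83.705,25.206) → (10.507,25.206) → (10.507,74.348), returning to the start.

(bCNC post)
(Date: synthetic)
G21
G90
G0 X161.895 Y73.106
M4 S821
G1 X158.526 Y85.681 F801
G1 X149.320 Y94.887
G1 X136.745 Y98.256
G1 X124.170 Y94.887
G1 X114.964 Y85.681
G1 X111.595 Y73.106
G1 X114.964 Y60.531
G1 X124.170 Y51.325
G1 X136.745 Y47.956
G1 X149.320 Y51.325
G1 X158.526 Y60.531
G1 X161.895 Y73.106
M5
G0 X99.739 Y29.184
M4 S821
G1 X26.918 Y77.621 F801
G1 X56.507 Y71.415
G1 X97.321 Y63.458
G1 X9.759 Y53.666
G1 X99.739 Y29.184
M5
G0 X10.507 Y74.348
M4 S253
G1 X83.705 Y74.348 F2879
G1 X83.705 Y25.206
G1 X10.507 Y25.206
G1 X10.507 Y74.348
M5
G0 X0.000 Y0.000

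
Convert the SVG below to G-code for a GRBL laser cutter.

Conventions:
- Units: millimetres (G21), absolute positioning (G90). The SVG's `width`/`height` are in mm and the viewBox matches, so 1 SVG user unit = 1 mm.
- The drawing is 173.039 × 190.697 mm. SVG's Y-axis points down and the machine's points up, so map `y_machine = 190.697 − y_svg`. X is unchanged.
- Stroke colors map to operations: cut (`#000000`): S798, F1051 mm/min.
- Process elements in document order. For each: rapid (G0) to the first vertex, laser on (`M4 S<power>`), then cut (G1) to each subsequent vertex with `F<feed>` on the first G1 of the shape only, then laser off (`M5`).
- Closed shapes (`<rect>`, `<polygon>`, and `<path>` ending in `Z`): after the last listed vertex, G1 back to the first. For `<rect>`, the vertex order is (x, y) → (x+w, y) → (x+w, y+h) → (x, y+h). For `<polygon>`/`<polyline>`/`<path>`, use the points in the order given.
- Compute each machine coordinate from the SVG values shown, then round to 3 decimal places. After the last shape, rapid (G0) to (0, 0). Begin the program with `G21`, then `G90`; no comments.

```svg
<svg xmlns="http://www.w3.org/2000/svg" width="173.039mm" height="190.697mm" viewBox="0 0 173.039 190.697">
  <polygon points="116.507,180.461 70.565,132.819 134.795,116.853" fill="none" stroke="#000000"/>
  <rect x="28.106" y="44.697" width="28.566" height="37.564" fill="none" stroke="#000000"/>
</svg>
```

G21
G90
G0 X116.507 Y10.236
M4 S798
G1 X70.565 Y57.878 F1051
G1 X134.795 Y73.844
G1 X116.507 Y10.236
M5
G0 X28.106 Y146.000
M4 S798
G1 X56.672 Y146.000 F1051
G1 X56.672 Y108.436
G1 X28.106 Y108.436
G1 X28.106 Y146.000
M5
G0 X0.000 Y0.000

Since the viewBox matches the mm dimensions, user units are millimetres directly. The only transform is the Y-flip y_m = 190.697 − y_svg.

Shape 1 is a regular polygon drawn with `<polygon>`. Its stroke #000000 means cut at S798, F1051. After flipping Y the toolpath is (116.507,10.236) → (70.565,57.878) → (134.795,73.844) → (116.507,10.236), returning to the start.

Shape 2 is a rectangle drawn with `<rect>`. Its stroke #000000 means cut at S798, F1051. After flipping Y the toolpath is (28.106,146.000) → (56.672,146.000) → (56.672,108.436) → (28.106,108.436) → (28.106,146.000), returning to the start.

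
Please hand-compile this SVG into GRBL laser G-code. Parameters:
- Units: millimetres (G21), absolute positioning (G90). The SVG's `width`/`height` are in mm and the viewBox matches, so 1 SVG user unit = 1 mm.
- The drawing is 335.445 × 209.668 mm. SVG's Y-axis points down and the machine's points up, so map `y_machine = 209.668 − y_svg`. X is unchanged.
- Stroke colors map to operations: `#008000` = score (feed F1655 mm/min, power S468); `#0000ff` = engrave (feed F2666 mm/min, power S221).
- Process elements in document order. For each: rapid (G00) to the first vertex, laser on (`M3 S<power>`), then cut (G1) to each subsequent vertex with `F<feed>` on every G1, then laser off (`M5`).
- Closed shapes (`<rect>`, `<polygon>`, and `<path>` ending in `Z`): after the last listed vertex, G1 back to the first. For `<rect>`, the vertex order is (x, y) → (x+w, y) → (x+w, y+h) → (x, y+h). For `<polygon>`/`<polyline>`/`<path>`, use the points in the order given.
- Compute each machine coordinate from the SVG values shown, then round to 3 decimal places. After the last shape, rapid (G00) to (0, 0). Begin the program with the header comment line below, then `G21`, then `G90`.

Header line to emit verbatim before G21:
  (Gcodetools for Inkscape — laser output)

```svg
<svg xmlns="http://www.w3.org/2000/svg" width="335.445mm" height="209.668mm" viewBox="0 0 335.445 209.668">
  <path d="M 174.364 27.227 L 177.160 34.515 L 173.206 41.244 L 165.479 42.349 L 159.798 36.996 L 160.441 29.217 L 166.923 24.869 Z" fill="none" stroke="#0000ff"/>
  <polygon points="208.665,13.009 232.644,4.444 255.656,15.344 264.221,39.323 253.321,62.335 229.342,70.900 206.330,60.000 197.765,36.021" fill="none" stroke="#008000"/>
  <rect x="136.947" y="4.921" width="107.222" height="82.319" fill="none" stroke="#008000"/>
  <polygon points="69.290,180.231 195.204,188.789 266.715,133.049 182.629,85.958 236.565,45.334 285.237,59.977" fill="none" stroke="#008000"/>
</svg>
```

(Gcodetools for Inkscape — laser output)
G21
G90
G00 X174.364 Y182.441
M3 S221
G1 X177.160 Y175.153 F2666
G1 X173.206 Y168.424 F2666
G1 X165.479 Y167.319 F2666
G1 X159.798 Y172.672 F2666
G1 X160.441 Y180.451 F2666
G1 X166.923 Y184.799 F2666
G1 X174.364 Y182.441 F2666
M5
G00 X208.665 Y196.659
M3 S468
G1 X232.644 Y205.224 F1655
G1 X255.656 Y194.324 F1655
G1 X264.221 Y170.345 F1655
G1 X253.321 Y147.333 F1655
G1 X229.342 Y138.768 F1655
G1 X206.330 Y149.668 F1655
G1 X197.765 Y173.647 F1655
G1 X208.665 Y196.659 F1655
M5
G00 X136.947 Y204.747
M3 S468
G1 X244.169 Y204.747 F1655
G1 X244.169 Y122.428 F1655
G1 X136.947 Y122.428 F1655
G1 X136.947 Y204.747 F1655
M5
G00 X69.290 Y29.437
M3 S468
G1 X195.204 Y20.879 F1655
G1 X266.715 Y76.619 F1655
G1 X182.629 Y123.710 F1655
G1 X236.565 Y164.334 F1655
G1 X285.237 Y149.691 F1655
G1 X69.290 Y29.437 F1655
M5
G00 X0.000 Y0.000

1 u = 1 mm; y_m = 209.668 − y.

[1] `<path>` regular polygon, #0000ff→engrave S221 F2666: (174.364,182.441) → (177.160,175.153) → (173.206,168.424) → (165.479,167.319) → (159.798,172.672) → (160.441,180.451) → (166.923,184.799) → (174.364,182.441) (closed)

[2] `<polygon>` regular polygon, #008000→score S468 F1655: (208.665,196.659) → (232.644,205.224) → (255.656,194.324) → (264.221,170.345) → (253.321,147.333) → (229.342,138.768) → (206.330,149.668) → (197.765,173.647) → (208.665,196.659) (closed)

[3] `<rect>` rectangle, #008000→score S468 F1655: (136.947,204.747) → (244.169,204.747) → (244.169,122.428) → (136.947,122.428) → (136.947,204.747) (closed)

[4] `<polygon>` closed polygon, #008000→score S468 F1655: (69.290,29.437) → (195.204,20.879) → (266.715,76.619) → (182.629,123.710) → (236.565,164.334) → (285.237,149.691) → (69.290,29.437) (closed)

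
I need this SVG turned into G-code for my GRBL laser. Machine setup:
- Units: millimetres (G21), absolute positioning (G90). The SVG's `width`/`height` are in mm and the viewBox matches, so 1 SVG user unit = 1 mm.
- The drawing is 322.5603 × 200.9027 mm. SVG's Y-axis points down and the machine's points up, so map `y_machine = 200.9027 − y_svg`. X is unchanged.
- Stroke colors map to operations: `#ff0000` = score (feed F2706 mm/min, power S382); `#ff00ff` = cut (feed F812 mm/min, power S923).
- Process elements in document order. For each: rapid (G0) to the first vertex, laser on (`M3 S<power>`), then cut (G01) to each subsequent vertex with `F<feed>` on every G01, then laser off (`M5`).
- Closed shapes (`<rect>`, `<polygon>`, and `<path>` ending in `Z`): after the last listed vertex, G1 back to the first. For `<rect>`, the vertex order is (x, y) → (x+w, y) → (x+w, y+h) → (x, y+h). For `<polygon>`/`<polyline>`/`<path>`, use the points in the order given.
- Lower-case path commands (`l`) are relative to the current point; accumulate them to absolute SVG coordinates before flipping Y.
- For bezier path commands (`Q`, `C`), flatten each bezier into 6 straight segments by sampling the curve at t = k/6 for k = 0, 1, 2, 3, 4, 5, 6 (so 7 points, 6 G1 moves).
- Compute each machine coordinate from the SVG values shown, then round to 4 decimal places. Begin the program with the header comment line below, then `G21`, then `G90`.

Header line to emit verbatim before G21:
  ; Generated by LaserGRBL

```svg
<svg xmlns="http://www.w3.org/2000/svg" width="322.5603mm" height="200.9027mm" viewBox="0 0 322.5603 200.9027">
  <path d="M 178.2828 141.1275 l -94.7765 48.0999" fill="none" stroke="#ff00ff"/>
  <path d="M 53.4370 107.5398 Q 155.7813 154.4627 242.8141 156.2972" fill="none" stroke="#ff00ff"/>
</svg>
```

; Generated by LaserGRBL
G21
G90
G0 X178.2828 Y59.7752
M3 S923
G01 X83.5063 Y11.6753 F812
M5
G0 X53.4370 Y93.3629
M3 S923
G01 X87.1264 Y78.9744 F812
G01 X119.9653 Y67.0908 F812
G01 X151.9534 Y57.7121 F812
G01 X183.0910 Y50.8383 F812
G01 X213.3778 Y46.4695 F812
G01 X242.8141 Y44.6055 F812
M5

1 u = 1 mm; y_m = 200.9027 − y.

[1] `<path>` line segment, #ff00ff→cut S923 F812: (178.2828,59.7752) → (83.5063,11.6753)

[2] `<path>` quadratic bezier, #ff00ff→cut S923 F812: (53.4370,93.3629) → (87.1264,78.9744) → (119.9653,67.0908) → (151.9534,57.7121) → (183.0910,50.8383) → (213.3778,46.4695) → (242.8141,44.6055)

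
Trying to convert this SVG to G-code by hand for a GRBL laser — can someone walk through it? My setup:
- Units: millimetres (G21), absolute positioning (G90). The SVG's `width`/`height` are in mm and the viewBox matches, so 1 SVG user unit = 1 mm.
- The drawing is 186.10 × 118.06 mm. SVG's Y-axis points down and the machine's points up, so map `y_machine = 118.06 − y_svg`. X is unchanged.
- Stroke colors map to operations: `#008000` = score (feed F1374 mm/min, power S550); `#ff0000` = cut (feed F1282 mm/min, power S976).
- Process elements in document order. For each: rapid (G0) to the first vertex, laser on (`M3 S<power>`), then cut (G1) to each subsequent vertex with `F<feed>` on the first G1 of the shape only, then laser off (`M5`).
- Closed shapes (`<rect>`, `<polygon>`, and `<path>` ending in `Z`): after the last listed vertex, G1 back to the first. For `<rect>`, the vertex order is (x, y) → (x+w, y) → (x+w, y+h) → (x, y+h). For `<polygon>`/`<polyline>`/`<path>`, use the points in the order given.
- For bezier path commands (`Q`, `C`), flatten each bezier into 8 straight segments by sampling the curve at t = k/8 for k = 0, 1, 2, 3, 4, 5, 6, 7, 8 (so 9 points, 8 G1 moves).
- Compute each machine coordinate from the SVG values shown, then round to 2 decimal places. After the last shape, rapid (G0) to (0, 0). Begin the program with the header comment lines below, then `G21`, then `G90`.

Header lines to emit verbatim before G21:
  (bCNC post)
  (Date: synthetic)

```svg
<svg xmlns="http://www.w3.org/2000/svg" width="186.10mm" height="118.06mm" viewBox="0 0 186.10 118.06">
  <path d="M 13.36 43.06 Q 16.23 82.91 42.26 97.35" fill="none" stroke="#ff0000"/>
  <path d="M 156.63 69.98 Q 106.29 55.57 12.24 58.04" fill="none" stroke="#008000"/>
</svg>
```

viewBox `0 0 186.10 118.06` with mm width/height → 1 unit = 1 mm. Flip: y_m = 118.06 − y_svg.

**Shape 1** — `<path>` quadratic bezier, stroke `#ff0000` → cut (S976, F1282). Control points (SVG): P0=(13.36,43.06), P1=(16.23,82.91), P2=(42.26,97.35); sampled at t=k/8. Machine vertices: (13.36,75.00) → (14.44,65.43) → (16.24,56.66) → (18.77,48.69) → (22.02,41.50) → (25.99,35.11) → (30.69,29.52) → (36.11,24.72) → (42.26,20.71). Open path.

**Shape 2** — `<path>` quadratic bezier, stroke `#008000` → score (S550, F1374). Control points (SVG): P0=(156.63,69.98), P1=(106.29,55.57), P2=(12.24,58.04); sampled at t=k/8. Machine vertices: (156.63,48.08) → (143.36,51.42) → (128.73,54.23) → (112.73,56.51) → (95.36,58.27) → (76.63,59.50) → (56.53,60.20) → (35.07,60.37) → (12.24,60.02). Open path.

(bCNC post)
(Date: synthetic)
G21
G90
G0 X13.36 Y75.00
M3 S976
G1 X14.44 Y65.43 F1282
G1 X16.24 Y56.66
G1 X18.77 Y48.69
G1 X22.02 Y41.50
G1 X25.99 Y35.11
G1 X30.69 Y29.52
G1 X36.11 Y24.72
G1 X42.26 Y20.71
M5
G0 X156.63 Y48.08
M3 S550
G1 X143.36 Y51.42 F1374
G1 X128.73 Y54.23
G1 X112.73 Y56.51
G1 X95.36 Y58.27
G1 X76.63 Y59.50
G1 X56.53 Y60.20
G1 X35.07 Y60.37
G1 X12.24 Y60.02
M5
G0 X0.00 Y0.00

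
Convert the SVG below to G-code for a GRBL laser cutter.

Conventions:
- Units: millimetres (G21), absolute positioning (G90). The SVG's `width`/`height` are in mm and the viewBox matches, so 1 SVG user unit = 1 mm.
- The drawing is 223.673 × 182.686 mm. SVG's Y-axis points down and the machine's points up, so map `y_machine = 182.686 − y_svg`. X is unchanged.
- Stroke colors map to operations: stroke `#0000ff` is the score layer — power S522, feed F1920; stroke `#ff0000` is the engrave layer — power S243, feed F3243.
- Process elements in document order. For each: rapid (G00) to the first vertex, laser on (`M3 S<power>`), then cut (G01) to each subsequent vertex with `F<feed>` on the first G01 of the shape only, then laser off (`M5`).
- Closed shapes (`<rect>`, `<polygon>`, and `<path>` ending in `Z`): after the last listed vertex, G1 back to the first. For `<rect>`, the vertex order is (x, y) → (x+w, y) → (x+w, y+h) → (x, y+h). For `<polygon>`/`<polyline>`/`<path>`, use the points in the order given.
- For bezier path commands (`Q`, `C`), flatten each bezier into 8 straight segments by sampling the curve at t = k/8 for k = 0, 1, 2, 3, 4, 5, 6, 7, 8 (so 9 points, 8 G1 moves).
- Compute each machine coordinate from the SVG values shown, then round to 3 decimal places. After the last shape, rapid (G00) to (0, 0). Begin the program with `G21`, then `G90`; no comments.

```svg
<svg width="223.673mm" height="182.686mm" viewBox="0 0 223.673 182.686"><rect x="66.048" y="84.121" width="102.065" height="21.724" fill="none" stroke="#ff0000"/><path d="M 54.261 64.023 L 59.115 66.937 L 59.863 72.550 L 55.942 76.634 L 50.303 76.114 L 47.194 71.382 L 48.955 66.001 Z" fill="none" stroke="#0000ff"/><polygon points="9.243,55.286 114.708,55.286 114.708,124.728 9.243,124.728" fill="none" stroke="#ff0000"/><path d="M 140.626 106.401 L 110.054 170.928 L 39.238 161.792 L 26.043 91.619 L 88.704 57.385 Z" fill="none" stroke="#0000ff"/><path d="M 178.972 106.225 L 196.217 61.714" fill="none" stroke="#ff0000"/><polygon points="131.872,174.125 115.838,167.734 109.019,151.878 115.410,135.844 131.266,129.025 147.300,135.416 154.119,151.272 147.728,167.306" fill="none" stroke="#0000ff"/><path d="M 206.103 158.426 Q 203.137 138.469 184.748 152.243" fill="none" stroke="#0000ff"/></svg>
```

G21
G90
G00 X66.048 Y98.565
M3 S243
G01 X168.113 Y98.565 F3243
G01 X168.113 Y76.841
G01 X66.048 Y76.841
G01 X66.048 Y98.565
M5
G00 X54.261 Y118.663
M3 S522
G01 X59.115 Y115.749 F1920
G01 X59.863 Y110.136
G01 X55.942 Y106.052
G01 X50.303 Y106.572
G01 X47.194 Y111.304
G01 X48.955 Y116.685
G01 X54.261 Y118.663
M5
G00 X9.243 Y127.400
M3 S243
G01 X114.708 Y127.400 F3243
G01 X114.708 Y57.958
G01 X9.243 Y57.958
G01 X9.243 Y127.400
M5
G00 X140.626 Y76.285
M3 S522
G01 X110.054 Y11.758 F1920
G01 X39.238 Y20.894
G01 X26.043 Y91.067
G01 X88.704 Y125.301
G01 X140.626 Y76.285
M5
G00 X178.972 Y76.461
M3 S243
G01 X196.217 Y120.972 F3243
M5
G00 X131.872 Y8.561
M3 S522
G01 X115.838 Y14.952 F1920
G01 X109.019 Y30.808
G01 X115.410 Y46.842
G01 X131.266 Y53.661
G01 X147.300 Y47.270
G01 X154.119 Y31.414
G01 X147.728 Y15.380
G01 X131.872 Y8.561
M5
G00 X206.103 Y24.260
M3 S522
G01 X205.121 Y28.722 F1920
G01 X203.656 Y32.130
G01 X201.710 Y34.484
G01 X199.281 Y35.784
G01 X196.371 Y36.030
G01 X192.979 Y35.222
G01 X189.104 Y33.359
G01 X184.748 Y30.443
M5
G00 X0.000 Y0.000

viewBox `0 0 223.673 182.686` with mm width/height → 1 unit = 1 mm. Flip: y_m = 182.686 − y_svg.

**Shape 1** — `<rect>` rectangle, stroke `#ff0000` → engrave (S243, F3243). Machine vertices: (66.048,98.565) → (168.113,98.565) → (168.113,76.841) → (66.048,76.841) → (66.048,98.565). Closed: final G1 returns to the first vertex.

**Shape 2** — `<path>` regular polygon, stroke `#0000ff` → score (S522, F1920). Machine vertices: (54.261,118.663) → (59.115,115.749) → (59.863,110.136) → (55.942,106.052) → (50.303,106.572) → (47.194,111.304) → (48.955,116.685) → (54.261,118.663). Closed: final G1 returns to the first vertex.

**Shape 3** — `<polygon>` rectangle, stroke `#ff0000` → engrave (S243, F3243). Machine vertices: (9.243,127.400) → (114.708,127.400) → (114.708,57.958) → (9.243,57.958) → (9.243,127.400). Closed: final G1 returns to the first vertex.

**Shape 4** — `<path>` regular polygon, stroke `#0000ff` → score (S522, F1920). Machine vertices: (140.626,76.285) → (110.054,11.758) → (39.238,20.894) → (26.043,91.067) → (88.704,125.301) → (140.626,76.285). Closed: final G1 returns to the first vertex.

**Shape 5** — `<path>` line segment, stroke `#ff0000` → engrave (S243, F3243). Machine vertices: (178.972,76.461) → (196.217,120.972). Open path.

**Shape 6** — `<polygon>` regular polygon, stroke `#0000ff` → score (S522, F1920). Machine vertices: (131.872,8.561) → (115.838,14.952) → (109.019,30.808) → (115.410,46.842) → (131.266,53.661) → (147.300,47.270) → (154.119,31.414) → (147.728,15.380) → (131.872,8.561). Closed: final G1 returns to the first vertex.

**Shape 7** — `<path>` quadratic bezier, stroke `#0000ff` → score (S522, F1920). Control points (SVG): P0=(206.103,158.426), P1=(203.137,138.469), P2=(184.748,152.243); sampled at t=k/8. Machine vertices: (206.103,24.260) → (205.121,28.722) → (203.656,32.130) → (201.710,34.484) → (199.281,35.784) → (196.371,36.030) → (192.979,35.222) → (189.104,33.359) → (184.748,30.443). Open path.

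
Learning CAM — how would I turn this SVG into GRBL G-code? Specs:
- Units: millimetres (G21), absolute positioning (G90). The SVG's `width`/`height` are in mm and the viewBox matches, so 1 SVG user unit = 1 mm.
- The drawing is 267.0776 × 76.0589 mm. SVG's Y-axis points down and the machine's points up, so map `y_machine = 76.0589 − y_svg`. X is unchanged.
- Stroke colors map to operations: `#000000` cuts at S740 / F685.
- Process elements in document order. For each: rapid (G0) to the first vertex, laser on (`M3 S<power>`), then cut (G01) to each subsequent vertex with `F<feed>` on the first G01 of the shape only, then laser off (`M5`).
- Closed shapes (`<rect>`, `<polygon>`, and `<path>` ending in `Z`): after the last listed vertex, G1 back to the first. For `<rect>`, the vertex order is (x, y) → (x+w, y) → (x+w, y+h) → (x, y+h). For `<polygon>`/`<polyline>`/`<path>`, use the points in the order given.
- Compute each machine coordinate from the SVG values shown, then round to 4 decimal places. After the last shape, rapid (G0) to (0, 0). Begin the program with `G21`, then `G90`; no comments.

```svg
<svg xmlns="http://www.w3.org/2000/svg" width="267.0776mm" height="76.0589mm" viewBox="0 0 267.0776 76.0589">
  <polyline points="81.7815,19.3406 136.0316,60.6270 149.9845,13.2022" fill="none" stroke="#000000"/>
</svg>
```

Since the viewBox matches the mm dimensions, user units are millimetres directly. The only transform is the Y-flip y_m = 76.0589 − y_svg.

Shape 1 is a open polyline drawn with `<polyline>`. Its stroke #000000 means cut at S740, F685. After flipping Y the toolpath is (81.7815,56.7183) → (136.0316,15.4319) → (149.9845,62.8567).

G21
G90
G0 X81.7815 Y56.7183
M3 S740
G01 X136.0316 Y15.4319 F685
G01 X149.9845 Y62.8567
M5
G0 X0.0000 Y0.0000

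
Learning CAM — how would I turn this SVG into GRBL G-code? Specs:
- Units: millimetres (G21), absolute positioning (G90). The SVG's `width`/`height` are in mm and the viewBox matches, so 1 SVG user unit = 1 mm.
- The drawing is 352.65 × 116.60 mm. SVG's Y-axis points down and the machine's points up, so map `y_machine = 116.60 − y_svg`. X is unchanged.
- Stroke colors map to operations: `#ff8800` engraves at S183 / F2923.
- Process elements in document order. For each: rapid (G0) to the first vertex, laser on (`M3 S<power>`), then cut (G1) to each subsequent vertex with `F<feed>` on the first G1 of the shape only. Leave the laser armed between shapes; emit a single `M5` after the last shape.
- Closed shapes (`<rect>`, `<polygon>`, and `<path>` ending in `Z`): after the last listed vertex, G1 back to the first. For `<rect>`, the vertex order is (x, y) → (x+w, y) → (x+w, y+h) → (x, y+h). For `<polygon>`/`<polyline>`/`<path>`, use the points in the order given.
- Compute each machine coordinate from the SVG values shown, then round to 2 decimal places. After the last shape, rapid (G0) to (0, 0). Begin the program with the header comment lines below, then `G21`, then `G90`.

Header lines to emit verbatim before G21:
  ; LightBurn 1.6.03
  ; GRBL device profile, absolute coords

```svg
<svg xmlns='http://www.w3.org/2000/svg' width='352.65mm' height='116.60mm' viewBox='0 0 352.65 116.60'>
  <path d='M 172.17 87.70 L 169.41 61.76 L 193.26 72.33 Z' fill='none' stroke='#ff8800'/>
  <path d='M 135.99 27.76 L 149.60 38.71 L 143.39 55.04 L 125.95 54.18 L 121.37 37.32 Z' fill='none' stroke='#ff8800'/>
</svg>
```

Since the viewBox matches the mm dimensions, user units are millimetres directly. The only transform is the Y-flip y_m = 116.60 − y_svg.

Shape 1 is a regular polygon drawn with `<path>`. Its stroke #ff8800 means engrave at S183, F2923. After flipping Y the toolpath is (172.17,28.90) → (169.41,54.84) → (193.26,44.27) → (172.17,28.90), returning to the start.

Shape 2 is a regular polygon drawn with `<path>`. Its stroke #ff8800 means engrave at S183, F2923. After flipping Y the toolpath is (135.99,88.84) → (149.60,77.89) → (143.39,61.56) → (125.95,62.42) → (121.37,79.28) → (135.99,88.84), returning to the start.

; LightBurn 1.6.03
; GRBL device profile, absolute coords
G21
G90
G0 X172.17 Y28.90
M3 S183
G1 X169.41 Y54.84 F2923
G1 X193.26 Y44.27
G1 X172.17 Y28.90
G0 X135.99 Y88.84
M3 S183
G1 X149.60 Y77.89 F2923
G1 X143.39 Y61.56
G1 X125.95 Y62.42
G1 X121.37 Y79.28
G1 X135.99 Y88.84
M5
G0 X0.00 Y0.00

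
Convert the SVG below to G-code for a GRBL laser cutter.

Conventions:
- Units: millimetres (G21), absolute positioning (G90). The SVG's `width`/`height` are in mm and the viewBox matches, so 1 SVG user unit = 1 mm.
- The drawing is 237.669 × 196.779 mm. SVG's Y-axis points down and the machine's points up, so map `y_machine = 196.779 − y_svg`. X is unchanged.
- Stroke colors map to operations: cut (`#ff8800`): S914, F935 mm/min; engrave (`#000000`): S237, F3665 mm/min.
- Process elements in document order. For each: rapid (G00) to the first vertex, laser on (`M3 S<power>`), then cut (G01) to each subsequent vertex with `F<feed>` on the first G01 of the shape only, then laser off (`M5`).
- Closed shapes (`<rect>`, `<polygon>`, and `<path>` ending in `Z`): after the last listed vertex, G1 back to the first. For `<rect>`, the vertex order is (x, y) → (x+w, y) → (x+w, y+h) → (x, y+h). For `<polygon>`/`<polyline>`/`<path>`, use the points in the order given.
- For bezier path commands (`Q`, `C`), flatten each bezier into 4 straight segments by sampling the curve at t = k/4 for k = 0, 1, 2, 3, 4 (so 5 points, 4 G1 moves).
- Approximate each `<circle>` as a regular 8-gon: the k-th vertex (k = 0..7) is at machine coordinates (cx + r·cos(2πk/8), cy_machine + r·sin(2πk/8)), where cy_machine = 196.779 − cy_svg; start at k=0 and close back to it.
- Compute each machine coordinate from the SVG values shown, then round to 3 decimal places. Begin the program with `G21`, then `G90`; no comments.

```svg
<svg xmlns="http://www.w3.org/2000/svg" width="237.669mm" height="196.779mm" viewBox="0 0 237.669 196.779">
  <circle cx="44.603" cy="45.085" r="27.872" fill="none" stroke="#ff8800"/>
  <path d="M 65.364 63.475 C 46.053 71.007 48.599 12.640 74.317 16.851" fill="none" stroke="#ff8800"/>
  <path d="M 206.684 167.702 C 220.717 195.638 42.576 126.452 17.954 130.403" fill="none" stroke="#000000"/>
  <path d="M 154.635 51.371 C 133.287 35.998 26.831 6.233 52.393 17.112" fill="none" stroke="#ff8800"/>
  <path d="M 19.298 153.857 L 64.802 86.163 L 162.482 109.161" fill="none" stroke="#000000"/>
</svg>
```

G21
G90
G00 X72.475 Y151.694
M3 S914
G01 X64.311 Y171.402 F935
G01 X44.603 Y179.566
G01 X24.895 Y171.402
G01 X16.731 Y151.694
G01 X24.895 Y131.986
G01 X44.603 Y123.822
G01 X64.311 Y131.986
G01 X72.475 Y151.694
M5
G00 X65.364 Y133.304
M3 S914
G01 X54.999 Y138.004 F935
G01 X52.955 Y155.371
G01 X59.353 Y173.360
G01 X74.317 Y179.928
M5
G00 X206.684 Y29.077
M3 S237
G01 X186.578 Y23.675 F3665
G01 X126.815 Y38.732
G01 X59.804 Y58.286
G01 X17.954 Y66.376
M5
G00 X154.635 Y145.408
M3 S914
G01 X126.059 Y158.776 F935
G01 X85.923 Y172.382
G01 X54.582 Y181.065
G01 X52.393 Y179.667
M5
G00 X19.298 Y42.922
M3 S237
G01 X64.802 Y110.616 F3665
G01 X162.482 Y87.618
M5

1 u = 1 mm; y_m = 196.779 − y.

[1] `<circle>` circle, #ff8800→cut S914 F935: (72.475,151.694) → (64.311,171.402) → (44.603,179.566) → (24.895,171.402) → (16.731,151.694) → (24.895,131.986) → (44.603,123.822) → (64.311,131.986) → (72.475,151.694) (closed)

[2] `<path>` cubic bezier, #ff8800→cut S914 F935: (65.364,133.304) → (54.999,138.004) → (52.955,155.371) → (59.353,173.360) → (74.317,179.928)

[3] `<path>` cubic bezier, #000000→engrave S237 F3665: (206.684,29.077) → (186.578,23.675) → (126.815,38.732) → (59.804,58.286) → (17.954,66.376)

[4] `<path>` cubic bezier, #ff8800→cut S914 F935: (154.635,145.408) → (126.059,158.776) → (85.923,172.382) → (54.582,181.065) → (52.393,179.667)

[5] `<path>` open polyline, #000000→engrave S237 F3665: (19.298,42.922) → (64.802,110.616) → (162.482,87.618)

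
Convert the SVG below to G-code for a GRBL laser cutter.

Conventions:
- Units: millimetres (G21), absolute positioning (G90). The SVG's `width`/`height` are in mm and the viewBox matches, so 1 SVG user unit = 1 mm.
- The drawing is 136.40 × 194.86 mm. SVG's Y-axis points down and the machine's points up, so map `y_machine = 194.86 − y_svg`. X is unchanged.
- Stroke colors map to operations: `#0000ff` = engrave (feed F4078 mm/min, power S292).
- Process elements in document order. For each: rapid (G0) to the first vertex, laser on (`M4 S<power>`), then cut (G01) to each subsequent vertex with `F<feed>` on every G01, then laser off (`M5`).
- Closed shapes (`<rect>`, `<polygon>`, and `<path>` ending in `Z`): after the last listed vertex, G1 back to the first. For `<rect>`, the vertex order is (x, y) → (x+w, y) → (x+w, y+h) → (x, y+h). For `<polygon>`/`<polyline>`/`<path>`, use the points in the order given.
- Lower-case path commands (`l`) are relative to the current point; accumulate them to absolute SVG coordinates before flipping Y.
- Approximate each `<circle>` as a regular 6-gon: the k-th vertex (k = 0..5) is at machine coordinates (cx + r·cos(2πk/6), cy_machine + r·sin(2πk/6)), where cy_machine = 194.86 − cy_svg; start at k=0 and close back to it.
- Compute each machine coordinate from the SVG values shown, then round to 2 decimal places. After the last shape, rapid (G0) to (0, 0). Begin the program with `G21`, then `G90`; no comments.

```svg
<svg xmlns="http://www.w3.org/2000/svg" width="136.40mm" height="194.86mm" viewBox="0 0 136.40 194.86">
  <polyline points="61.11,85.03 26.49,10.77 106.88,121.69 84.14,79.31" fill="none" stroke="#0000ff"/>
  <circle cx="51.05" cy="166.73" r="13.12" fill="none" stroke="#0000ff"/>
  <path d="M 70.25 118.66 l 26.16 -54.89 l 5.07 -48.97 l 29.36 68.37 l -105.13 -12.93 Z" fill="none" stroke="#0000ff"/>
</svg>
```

1 u = 1 mm; y_m = 194.86 − y.

[1] `<polyline>` open polyline, #0000ff→engrave S292 F4078: (61.11,109.83) → (26.49,184.09) → (106.88,73.17) → (84.14,115.55)

[2] `<circle>` circle, #0000ff→engrave S292 F4078: (64.17,28.13) → (57.61,39.49) → (44.49,39.49) → (37.93,28.13) → (44.49,16.77) → (57.61,16.77) → (64.17,28.13) (closed)

[3] `<path>` closed polygon, #0000ff→engrave S292 F4078: (70.25,76.20) → (96.41,131.09) → (101.48,180.06) → (130.84,111.69) → (25.71,124.62) → (70.25,76.20) (closed)

G21
G90
G0 X61.11 Y109.83
M4 S292
G01 X26.49 Y184.09 F4078
G01 X106.88 Y73.17 F4078
G01 X84.14 Y115.55 F4078
M5
G0 X64.17 Y28.13
M4 S292
G01 X57.61 Y39.49 F4078
G01 X44.49 Y39.49 F4078
G01 X37.93 Y28.13 F4078
G01 X44.49 Y16.77 F4078
G01 X57.61 Y16.77 F4078
G01 X64.17 Y28.13 F4078
M5
G0 X70.25 Y76.20
M4 S292
G01 X96.41 Y131.09 F4078
G01 X101.48 Y180.06 F4078
G01 X130.84 Y111.69 F4078
G01 X25.71 Y124.62 F4078
G01 X70.25 Y76.20 F4078
M5
G0 X0.00 Y0.00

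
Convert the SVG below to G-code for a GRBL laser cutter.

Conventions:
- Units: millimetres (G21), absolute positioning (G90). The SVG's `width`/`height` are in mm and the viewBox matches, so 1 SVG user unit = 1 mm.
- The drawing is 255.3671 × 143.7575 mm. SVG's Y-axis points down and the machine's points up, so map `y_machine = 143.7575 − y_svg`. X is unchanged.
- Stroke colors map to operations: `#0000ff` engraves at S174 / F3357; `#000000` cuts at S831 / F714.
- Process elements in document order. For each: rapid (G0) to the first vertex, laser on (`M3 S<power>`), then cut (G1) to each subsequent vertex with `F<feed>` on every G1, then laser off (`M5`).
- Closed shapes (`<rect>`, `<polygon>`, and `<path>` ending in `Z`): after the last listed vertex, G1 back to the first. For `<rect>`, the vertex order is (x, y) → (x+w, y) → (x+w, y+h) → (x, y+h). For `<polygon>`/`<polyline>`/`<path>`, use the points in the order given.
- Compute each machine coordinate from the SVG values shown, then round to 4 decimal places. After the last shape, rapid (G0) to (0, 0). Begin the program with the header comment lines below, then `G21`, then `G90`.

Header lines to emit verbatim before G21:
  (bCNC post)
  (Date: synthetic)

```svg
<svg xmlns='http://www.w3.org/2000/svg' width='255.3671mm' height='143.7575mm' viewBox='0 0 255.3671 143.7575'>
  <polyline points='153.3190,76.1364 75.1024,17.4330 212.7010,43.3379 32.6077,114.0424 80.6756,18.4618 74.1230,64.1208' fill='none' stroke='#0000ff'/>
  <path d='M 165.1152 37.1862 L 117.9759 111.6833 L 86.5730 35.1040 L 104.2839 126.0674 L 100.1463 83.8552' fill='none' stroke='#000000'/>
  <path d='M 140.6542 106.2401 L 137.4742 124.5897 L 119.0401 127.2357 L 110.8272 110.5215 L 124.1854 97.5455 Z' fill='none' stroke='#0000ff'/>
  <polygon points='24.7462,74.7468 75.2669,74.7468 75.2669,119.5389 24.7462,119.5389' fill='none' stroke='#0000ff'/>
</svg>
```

(bCNC post)
(Date: synthetic)
G21
G90
G0 X153.3190 Y67.6211
M3 S174
G1 X75.1024 Y126.3245 F3357
G1 X212.7010 Y100.4196 F3357
G1 X32.6077 Y29.7151 F3357
G1 X80.6756 Y125.2957 F3357
G1 X74.1230 Y79.6367 F3357
M5
G0 X165.1152 Y106.5713
M3 S831
G1 X117.9759 Y32.0742 F714
G1 X86.5730 Y108.6535 F714
G1 X104.2839 Y17.6901 F714
G1 X100.1463 Y59.9023 F714
M5
G0 X140.6542 Y37.5174
M3 S174
G1 X137.4742 Y19.1678 F3357
G1 X119.0401 Y16.5218 F3357
G1 X110.8272 Y33.2360 F3357
G1 X124.1854 Y46.2120 F3357
G1 X140.6542 Y37.5174 F3357
M5
G0 X24.7462 Y69.0107
M3 S174
G1 X75.2669 Y69.0107 F3357
G1 X75.2669 Y24.2186 F3357
G1 X24.7462 Y24.2186 F3357
G1 X24.7462 Y69.0107 F3357
M5
G0 X0.0000 Y0.0000

Since the viewBox matches the mm dimensions, user units are millimetres directly. The only transform is the Y-flip y_m = 143.7575 − y_svg.

Shape 1 is a open polyline drawn with `<polyline>`. Its stroke #0000ff means engrave at S174, F3357. After flipping Y the toolpath is (153.3190,67.6211) → (75.1024,126.3245) → (212.7010,100.4196) → (32.6077,29.7151) → (80.6756,125.2957) → (74.1230,79.6367).

Shape 2 is a open polyline drawn with `<path>`. Its stroke #000000 means cut at S831, F714. After flipping Y the toolpath is (165.1152,106.5713) → (117.9759,32.0742) → (86.5730,108.6535) → (104.2839,17.6901) → (100.1463,59.9023).

Shape 3 is a regular polygon drawn with `<path>`. Its stroke #0000ff means engrave at S174, F3357. After flipping Y the toolpath is (140.6542,37.5174) → (137.4742,19.1678) → (119.0401,16.5218) → (110.8272,33.2360) → (124.1854,46.2120) → (140.6542,37.5174), returning to the start.

Shape 4 is a rectangle drawn with `<polygon>`. Its stroke #0000ff means engrave at S174, F3357. After flipping Y the toolpath is (24.7462,69.0107) → (75.2669,69.0107) → (75.2669,24.2186) → (24.7462,24.2186) → (24.7462,69.0107), returning to the start.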